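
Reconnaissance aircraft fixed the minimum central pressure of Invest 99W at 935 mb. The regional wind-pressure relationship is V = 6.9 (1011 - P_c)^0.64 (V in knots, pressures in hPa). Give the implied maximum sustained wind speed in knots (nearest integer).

110 kt

ΔP = 1011 − 935 = 76 mb.
76^0.64 ≈ 15.985.
V ≈ 6.9 × 15.985 ≈ 110.3 kt.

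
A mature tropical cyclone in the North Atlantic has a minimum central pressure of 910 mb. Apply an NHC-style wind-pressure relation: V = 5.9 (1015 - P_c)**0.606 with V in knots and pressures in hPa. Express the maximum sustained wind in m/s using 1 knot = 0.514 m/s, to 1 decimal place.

ΔP = 1015 − 910 = 105 mb.
V ≈ 5.9 × 105^0.606 = 5.9 × 16.782 ≈ 99.013 kt.
99.013 × 0.514 ≈ 50.89 m/s → 50.9 m/s.

50.9 m/s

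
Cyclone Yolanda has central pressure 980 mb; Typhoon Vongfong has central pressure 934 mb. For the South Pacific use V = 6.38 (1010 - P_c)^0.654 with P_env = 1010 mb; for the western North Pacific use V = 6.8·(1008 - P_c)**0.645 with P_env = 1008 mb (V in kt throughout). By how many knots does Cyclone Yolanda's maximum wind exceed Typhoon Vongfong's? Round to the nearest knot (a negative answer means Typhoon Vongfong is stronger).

Cyclone Yolanda: ΔP = 30; V ≈ 6.38 × 30^0.654 ≈ 59.00 kt.
Typhoon Vongfong: ΔP = 74; V ≈ 6.8 × 74^0.645 ≈ 109.19 kt.
Difference ≈ 59.00 − 109.19 = -50.19 → -50 kt.

-50 kt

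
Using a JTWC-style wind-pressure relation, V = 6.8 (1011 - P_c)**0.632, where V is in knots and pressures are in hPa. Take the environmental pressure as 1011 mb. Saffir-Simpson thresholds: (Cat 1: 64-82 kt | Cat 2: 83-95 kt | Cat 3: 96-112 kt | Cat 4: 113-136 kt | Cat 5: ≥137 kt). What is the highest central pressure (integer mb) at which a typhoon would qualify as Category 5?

895 mb

Category 5 begins at V = 137 kt.
Required ΔP = (137/6.8)^(1/0.632) = 20.147^1.582 ≈ 115.78 mb.
P_c ≤ 1011 − 115.78 = 895.22, so the highest integer P_c is 895 mb.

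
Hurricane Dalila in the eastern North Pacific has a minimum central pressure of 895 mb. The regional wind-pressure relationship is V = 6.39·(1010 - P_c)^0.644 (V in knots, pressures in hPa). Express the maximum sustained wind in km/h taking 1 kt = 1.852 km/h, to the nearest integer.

ΔP = 1010 − 895 = 115 mb.
V ≈ 6.39 × 115^0.644 = 6.39 × 21.237 ≈ 135.703 kt.
135.703 × 1.852 ≈ 251.32 km/h → 251 km/h.

251 km/h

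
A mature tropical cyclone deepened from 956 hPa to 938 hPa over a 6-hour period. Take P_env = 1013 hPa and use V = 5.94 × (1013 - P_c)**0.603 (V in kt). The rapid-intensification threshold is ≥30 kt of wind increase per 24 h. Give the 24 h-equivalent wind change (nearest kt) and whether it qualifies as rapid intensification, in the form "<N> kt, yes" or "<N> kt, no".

49 kt, yes

V₁: ΔP = 57, V ≈ 5.94 × 57^0.603 ≈ 68.01 kt.
V₂: ΔP = 75, V ≈ 5.94 × 75^0.603 ≈ 80.25 kt.
ΔV over 6 h = 12.24 kt → 24 h equivalent = 12.24 × 24/6 ≈ 48.96 kt.
49 kt ≥ 30 kt ⇒ rapid intensification.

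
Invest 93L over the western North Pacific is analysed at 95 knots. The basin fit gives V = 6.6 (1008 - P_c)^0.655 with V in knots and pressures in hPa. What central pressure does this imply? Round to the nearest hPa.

ΔP = (V / 6.6)^(1/0.655) = (95/6.6)^1.527.
95/6.6 = 14.394; 14.394^1.527 ≈ 58.64 hPa.
P_c = 1008 − 58.64 = 949.36 ≈ 949 hPa.

949 hPa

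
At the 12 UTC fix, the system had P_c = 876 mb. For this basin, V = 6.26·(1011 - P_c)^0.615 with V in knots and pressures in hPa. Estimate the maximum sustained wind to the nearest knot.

128 kt

ΔP = 1011 − 876 = 135 mb.
135^0.615 ≈ 20.425.
V ≈ 6.26 × 20.425 ≈ 127.9 kt.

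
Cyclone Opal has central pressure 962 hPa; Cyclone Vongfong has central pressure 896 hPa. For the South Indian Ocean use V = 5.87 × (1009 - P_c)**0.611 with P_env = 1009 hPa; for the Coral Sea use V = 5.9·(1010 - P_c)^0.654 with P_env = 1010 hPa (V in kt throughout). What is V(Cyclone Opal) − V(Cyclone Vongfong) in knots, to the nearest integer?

Cyclone Opal: ΔP = 47; V ≈ 5.87 × 47^0.611 ≈ 61.70 kt.
Cyclone Vongfong: ΔP = 114; V ≈ 5.9 × 114^0.654 ≈ 130.64 kt.
Difference ≈ 61.70 − 130.64 = -68.94 → -69 kt.

-69 kt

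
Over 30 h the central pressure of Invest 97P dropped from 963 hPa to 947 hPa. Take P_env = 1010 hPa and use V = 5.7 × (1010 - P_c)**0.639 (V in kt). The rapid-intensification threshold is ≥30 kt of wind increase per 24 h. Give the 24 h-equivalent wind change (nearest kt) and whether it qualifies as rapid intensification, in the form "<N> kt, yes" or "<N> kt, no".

11 kt, no

V₁: ΔP = 47, V ≈ 5.7 × 47^0.639 ≈ 66.73 kt.
V₂: ΔP = 63, V ≈ 5.7 × 63^0.639 ≈ 80.47 kt.
ΔV over 30 h = 13.74 kt → 24 h equivalent = 13.74 × 24/30 ≈ 10.99 kt.
11 kt < 30 kt ⇒ not rapid intensification.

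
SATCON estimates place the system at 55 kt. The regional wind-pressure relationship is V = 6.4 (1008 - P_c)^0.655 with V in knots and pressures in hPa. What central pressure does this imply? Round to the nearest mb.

981 mb

ΔP = (V / 6.4)^(1/0.655) = (55/6.4)^1.527.
55/6.4 = 8.594; 8.594^1.527 ≈ 26.68 mb.
P_c = 1008 − 26.68 = 981.32 ≈ 981 mb.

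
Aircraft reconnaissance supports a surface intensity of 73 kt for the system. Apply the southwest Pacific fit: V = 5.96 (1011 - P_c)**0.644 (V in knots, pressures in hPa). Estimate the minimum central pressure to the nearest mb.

962 mb

ΔP = (V / 5.96)^(1/0.644) = (73/5.96)^1.553.
73/5.96 = 12.248; 12.248^1.553 ≈ 48.93 mb.
P_c = 1011 − 48.93 = 962.07 ≈ 962 mb.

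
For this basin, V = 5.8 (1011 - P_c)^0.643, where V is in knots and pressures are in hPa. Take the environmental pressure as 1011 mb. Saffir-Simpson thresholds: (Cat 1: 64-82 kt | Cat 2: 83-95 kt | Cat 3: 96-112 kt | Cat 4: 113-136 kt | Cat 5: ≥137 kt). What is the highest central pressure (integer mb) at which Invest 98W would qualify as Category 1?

Category 1 begins at V = 64 kt.
Required ΔP = (64/5.8)^(1/0.643) = 11.034^1.555 ≈ 41.85 mb.
P_c ≤ 1011 − 41.85 = 969.15, so the highest integer P_c is 969 mb.

969 mb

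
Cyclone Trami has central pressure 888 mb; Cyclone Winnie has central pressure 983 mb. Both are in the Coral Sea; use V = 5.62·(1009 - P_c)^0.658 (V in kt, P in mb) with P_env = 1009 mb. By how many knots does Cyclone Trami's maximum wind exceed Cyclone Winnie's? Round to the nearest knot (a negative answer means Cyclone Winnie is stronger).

Cyclone Trami: ΔP = 121; V ≈ 5.62 × 121^0.658 ≈ 131.89 kt.
Cyclone Winnie: ΔP = 26; V ≈ 5.62 × 26^0.658 ≈ 47.95 kt.
Difference ≈ 131.89 − 47.95 = 83.94 → 84 kt.

84 kt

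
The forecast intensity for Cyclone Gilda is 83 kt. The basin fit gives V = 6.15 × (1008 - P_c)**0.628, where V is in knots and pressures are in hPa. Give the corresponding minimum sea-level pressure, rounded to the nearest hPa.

ΔP = (V / 6.15)^(1/0.628) = (83/6.15)^1.592.
83/6.15 = 13.496; 13.496^1.592 ≈ 63.05 hPa.
P_c = 1008 − 63.05 = 944.95 ≈ 945 hPa.

945 hPa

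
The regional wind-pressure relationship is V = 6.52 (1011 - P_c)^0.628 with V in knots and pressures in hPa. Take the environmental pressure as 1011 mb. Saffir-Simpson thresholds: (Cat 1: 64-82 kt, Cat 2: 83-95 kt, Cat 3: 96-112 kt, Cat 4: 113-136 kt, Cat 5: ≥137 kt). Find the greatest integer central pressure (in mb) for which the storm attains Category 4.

917 mb

Category 4 begins at V = 113 kt.
Required ΔP = (113/6.52)^(1/0.628) = 17.331^1.592 ≈ 93.90 mb.
P_c ≤ 1011 − 93.90 = 917.10, so the highest integer P_c is 917 mb.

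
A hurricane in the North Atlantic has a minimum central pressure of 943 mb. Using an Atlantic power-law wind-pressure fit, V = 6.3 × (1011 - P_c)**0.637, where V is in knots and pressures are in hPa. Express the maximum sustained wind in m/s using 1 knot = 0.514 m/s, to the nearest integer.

48 m/s

ΔP = 1011 − 943 = 68 mb.
V ≈ 6.3 × 68^0.637 = 6.3 × 14.700 ≈ 92.608 kt.
92.608 × 0.514 ≈ 47.60 m/s → 48 m/s.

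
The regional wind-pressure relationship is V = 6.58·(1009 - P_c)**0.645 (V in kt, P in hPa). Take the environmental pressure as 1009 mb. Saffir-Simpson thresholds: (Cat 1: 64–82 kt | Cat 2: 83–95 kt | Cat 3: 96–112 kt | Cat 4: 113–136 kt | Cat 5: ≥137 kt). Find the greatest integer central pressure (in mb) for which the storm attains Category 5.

898 mb

Category 5 begins at V = 137 kt.
Required ΔP = (137/6.58)^(1/0.645) = 20.821^1.550 ≈ 110.71 mb.
P_c ≤ 1009 − 110.71 = 898.29, so the highest integer P_c is 898 mb.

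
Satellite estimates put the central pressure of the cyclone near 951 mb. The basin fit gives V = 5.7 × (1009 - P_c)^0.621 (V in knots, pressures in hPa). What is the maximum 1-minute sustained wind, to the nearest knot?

ΔP = 1009 − 951 = 58 mb.
58^0.621 ≈ 12.448.
V ≈ 5.7 × 12.448 ≈ 71.0 kt.

71 kt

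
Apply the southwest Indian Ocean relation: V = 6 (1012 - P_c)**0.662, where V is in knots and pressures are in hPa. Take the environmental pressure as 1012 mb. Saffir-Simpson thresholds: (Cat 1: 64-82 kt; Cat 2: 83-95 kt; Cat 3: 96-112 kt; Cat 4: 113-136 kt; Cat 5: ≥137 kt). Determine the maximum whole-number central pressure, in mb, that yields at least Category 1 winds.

Category 1 begins at V = 64 kt.
Required ΔP = (64/6)^(1/0.662) = 10.667^1.511 ≈ 35.72 mb.
P_c ≤ 1012 − 35.72 = 976.28, so the highest integer P_c is 976 mb.

976 mb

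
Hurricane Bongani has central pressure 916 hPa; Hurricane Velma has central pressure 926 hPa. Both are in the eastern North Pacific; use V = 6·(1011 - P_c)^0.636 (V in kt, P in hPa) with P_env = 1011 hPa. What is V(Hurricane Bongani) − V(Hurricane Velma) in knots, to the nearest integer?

Hurricane Bongani: ΔP = 95; V ≈ 6 × 95^0.636 ≈ 108.64 kt.
Hurricane Velma: ΔP = 85; V ≈ 6 × 85^0.636 ≈ 101.22 kt.
Difference ≈ 108.64 − 101.22 = 7.42 → 7 kt.

7 kt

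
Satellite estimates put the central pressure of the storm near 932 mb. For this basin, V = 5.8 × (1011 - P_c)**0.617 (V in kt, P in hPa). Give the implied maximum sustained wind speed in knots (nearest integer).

86 kt

ΔP = 1011 − 932 = 79 mb.
79^0.617 ≈ 14.820.
V ≈ 5.8 × 14.820 ≈ 86.0 kt.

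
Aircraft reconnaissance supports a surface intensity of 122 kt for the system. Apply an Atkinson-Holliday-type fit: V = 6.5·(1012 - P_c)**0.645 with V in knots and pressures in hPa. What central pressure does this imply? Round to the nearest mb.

ΔP = (V / 6.5)^(1/0.645) = (122/6.5)^1.550.
122/6.5 = 18.769; 18.769^1.550 ≈ 94.26 mb.
P_c = 1012 − 94.26 = 917.74 ≈ 918 mb.

918 mb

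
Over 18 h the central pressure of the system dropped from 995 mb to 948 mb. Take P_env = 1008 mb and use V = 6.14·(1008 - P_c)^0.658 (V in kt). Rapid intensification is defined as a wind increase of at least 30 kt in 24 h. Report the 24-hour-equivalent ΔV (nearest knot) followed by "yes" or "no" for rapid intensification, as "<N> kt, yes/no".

77 kt, yes

V₁: ΔP = 13, V ≈ 6.14 × 13^0.658 ≈ 33.20 kt.
V₂: ΔP = 60, V ≈ 6.14 × 60^0.658 ≈ 90.82 kt.
ΔV over 18 h = 57.62 kt → 24 h equivalent = 57.62 × 24/18 ≈ 76.83 kt.
77 kt ≥ 30 kt ⇒ rapid intensification.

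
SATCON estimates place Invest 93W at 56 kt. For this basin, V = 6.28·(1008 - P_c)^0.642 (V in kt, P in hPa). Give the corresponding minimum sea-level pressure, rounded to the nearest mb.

ΔP = (V / 6.28)^(1/0.642) = (56/6.28)^1.558.
56/6.28 = 8.917; 8.917^1.558 ≈ 30.21 mb.
P_c = 1008 − 30.21 = 977.79 ≈ 978 mb.

978 mb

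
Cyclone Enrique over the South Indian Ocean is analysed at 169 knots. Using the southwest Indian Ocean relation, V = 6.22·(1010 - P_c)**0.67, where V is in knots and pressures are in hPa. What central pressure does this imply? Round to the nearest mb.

872 mb

ΔP = (V / 6.22)^(1/0.67) = (169/6.22)^1.493.
169/6.22 = 27.170; 27.170^1.493 ≈ 138.18 mb.
P_c = 1010 − 138.18 = 871.82 ≈ 872 mb.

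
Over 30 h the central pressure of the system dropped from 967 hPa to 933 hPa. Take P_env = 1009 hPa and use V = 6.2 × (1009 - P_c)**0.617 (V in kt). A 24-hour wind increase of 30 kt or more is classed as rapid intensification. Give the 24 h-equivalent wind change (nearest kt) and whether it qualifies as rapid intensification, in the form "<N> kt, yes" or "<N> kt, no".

V₁: ΔP = 42, V ≈ 6.2 × 42^0.617 ≈ 62.22 kt.
V₂: ΔP = 76, V ≈ 6.2 × 76^0.617 ≈ 89.71 kt.
ΔV over 30 h = 27.49 kt → 24 h equivalent = 27.49 × 24/30 ≈ 21.99 kt.
22 kt < 30 kt ⇒ not rapid intensification.

22 kt, no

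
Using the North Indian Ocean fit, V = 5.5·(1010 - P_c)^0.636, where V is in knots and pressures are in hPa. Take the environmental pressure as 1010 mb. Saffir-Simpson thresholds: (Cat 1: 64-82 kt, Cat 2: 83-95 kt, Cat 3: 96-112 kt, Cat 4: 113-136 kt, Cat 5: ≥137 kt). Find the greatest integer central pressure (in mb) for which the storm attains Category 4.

894 mb

Category 4 begins at V = 113 kt.
Required ΔP = (113/5.5)^(1/0.636) = 20.545^1.572 ≈ 115.88 mb.
P_c ≤ 1010 − 115.88 = 894.12, so the highest integer P_c is 894 mb.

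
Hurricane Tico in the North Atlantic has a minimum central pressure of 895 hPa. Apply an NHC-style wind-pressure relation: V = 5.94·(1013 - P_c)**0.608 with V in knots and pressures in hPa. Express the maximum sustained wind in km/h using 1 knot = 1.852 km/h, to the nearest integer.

ΔP = 1013 − 895 = 118 hPa.
V ≈ 5.94 × 118^0.608 = 5.94 × 18.185 ≈ 108.017 kt.
108.017 × 1.852 ≈ 200.05 km/h → 200 km/h.

200 km/h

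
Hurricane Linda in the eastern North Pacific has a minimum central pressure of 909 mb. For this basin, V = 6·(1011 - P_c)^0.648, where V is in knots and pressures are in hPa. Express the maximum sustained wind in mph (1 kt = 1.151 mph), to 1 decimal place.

138.3 mph

ΔP = 1011 − 909 = 102 mb.
V ≈ 6 × 102^0.648 = 6 × 20.025 ≈ 120.150 kt.
120.150 × 1.151 ≈ 138.29 mph → 138.3 mph.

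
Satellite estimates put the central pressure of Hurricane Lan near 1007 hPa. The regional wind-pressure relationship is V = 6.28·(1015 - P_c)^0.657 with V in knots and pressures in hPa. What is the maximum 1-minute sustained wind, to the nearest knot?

25 kt

ΔP = 1015 − 1007 = 8 hPa.
8^0.657 ≈ 3.920.
V ≈ 6.28 × 3.920 ≈ 24.6 kt.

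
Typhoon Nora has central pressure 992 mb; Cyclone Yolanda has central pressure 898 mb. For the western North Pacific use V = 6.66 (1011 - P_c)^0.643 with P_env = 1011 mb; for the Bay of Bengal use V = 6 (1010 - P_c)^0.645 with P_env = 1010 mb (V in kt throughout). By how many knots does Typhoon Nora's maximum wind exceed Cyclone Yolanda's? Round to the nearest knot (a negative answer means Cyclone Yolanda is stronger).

-82 kt

Typhoon Nora: ΔP = 19; V ≈ 6.66 × 19^0.643 ≈ 44.23 kt.
Cyclone Yolanda: ΔP = 112; V ≈ 6 × 112^0.645 ≈ 125.86 kt.
Difference ≈ 44.23 − 125.86 = -81.63 → -82 kt.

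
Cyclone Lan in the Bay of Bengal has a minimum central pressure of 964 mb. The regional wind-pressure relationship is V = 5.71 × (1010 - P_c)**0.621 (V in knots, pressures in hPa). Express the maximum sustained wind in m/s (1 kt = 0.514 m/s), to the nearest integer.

32 m/s

ΔP = 1010 − 964 = 46 mb.
V ≈ 5.71 × 46^0.621 = 5.71 × 10.779 ≈ 61.547 kt.
61.547 × 0.514 ≈ 31.64 m/s → 32 m/s.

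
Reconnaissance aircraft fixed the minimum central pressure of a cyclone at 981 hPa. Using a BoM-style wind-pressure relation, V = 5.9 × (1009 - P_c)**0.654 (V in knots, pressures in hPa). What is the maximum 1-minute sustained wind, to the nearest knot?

52 kt

ΔP = 1009 − 981 = 28 hPa.
28^0.654 ≈ 8.840.
V ≈ 5.9 × 8.840 ≈ 52.2 kt.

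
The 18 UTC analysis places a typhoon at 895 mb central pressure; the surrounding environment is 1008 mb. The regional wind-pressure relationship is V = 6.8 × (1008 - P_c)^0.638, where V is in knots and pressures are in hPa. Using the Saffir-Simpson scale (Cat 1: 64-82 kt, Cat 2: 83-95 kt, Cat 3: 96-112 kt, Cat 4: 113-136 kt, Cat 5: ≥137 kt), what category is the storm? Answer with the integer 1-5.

ΔP = 1008 − 895 = 113 mb.
V ≈ 6.8 × 113^0.638 = 6.8 × 20.41 ≈ 139 kt.
139 kt falls in the Category 5 band.

5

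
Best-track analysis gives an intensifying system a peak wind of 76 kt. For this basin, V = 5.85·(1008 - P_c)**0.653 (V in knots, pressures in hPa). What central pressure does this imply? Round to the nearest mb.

957 mb

ΔP = (V / 5.85)^(1/0.653) = (76/5.85)^1.531.
76/5.85 = 12.991; 12.991^1.531 ≈ 50.75 mb.
P_c = 1008 − 50.75 = 957.25 ≈ 957 mb.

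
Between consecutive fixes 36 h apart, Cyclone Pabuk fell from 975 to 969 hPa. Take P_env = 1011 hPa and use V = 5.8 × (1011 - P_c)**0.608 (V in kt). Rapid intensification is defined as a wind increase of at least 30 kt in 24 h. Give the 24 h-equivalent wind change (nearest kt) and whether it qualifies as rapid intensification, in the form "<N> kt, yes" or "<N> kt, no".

V₁: ΔP = 36, V ≈ 5.8 × 36^0.608 ≈ 51.25 kt.
V₂: ΔP = 42, V ≈ 5.8 × 42^0.608 ≈ 56.28 kt.
ΔV over 36 h = 5.03 kt → 24 h equivalent = 5.03 × 24/36 ≈ 3.35 kt.
3 kt < 30 kt ⇒ not rapid intensification.

3 kt, no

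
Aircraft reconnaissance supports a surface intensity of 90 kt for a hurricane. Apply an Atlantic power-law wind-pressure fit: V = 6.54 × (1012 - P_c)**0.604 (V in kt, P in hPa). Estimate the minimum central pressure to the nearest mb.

ΔP = (V / 6.54)^(1/0.604) = (90/6.54)^1.656.
90/6.54 = 13.761; 13.761^1.656 ≈ 76.77 mb.
P_c = 1012 − 76.77 = 935.23 ≈ 935 mb.

935 mb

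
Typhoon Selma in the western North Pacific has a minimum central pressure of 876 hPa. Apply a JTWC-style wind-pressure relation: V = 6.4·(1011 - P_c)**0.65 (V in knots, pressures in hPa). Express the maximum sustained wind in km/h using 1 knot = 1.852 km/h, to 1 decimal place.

287.4 km/h

ΔP = 1011 − 876 = 135 hPa.
V ≈ 6.4 × 135^0.65 = 6.4 × 24.250 ≈ 155.202 kt.
155.202 × 1.852 ≈ 287.43 km/h → 287.4 km/h.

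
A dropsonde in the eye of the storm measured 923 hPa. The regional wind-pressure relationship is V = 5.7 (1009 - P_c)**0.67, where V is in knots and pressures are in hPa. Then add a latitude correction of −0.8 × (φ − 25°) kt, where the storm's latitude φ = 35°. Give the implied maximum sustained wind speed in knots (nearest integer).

ΔP = 1009 − 923 = 86 hPa.
86^0.67 ≈ 19.775.
V ≈ 5.7 × 19.775 ≈ 112.7 kt.
Latitude correction: −0.8 × (35 − 25) = -8 kt.
Corrected V ≈ 104.7 kt → 105 kt.

105 kt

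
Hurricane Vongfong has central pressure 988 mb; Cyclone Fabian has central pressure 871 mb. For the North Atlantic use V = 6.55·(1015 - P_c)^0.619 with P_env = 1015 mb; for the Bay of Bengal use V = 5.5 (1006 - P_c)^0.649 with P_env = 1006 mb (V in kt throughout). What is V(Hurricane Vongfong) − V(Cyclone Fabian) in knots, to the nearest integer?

Hurricane Vongfong: ΔP = 27; V ≈ 6.55 × 27^0.619 ≈ 50.38 kt.
Cyclone Fabian: ΔP = 135; V ≈ 5.5 × 135^0.649 ≈ 132.72 kt.
Difference ≈ 50.38 − 132.72 = -82.34 → -82 kt.

-82 kt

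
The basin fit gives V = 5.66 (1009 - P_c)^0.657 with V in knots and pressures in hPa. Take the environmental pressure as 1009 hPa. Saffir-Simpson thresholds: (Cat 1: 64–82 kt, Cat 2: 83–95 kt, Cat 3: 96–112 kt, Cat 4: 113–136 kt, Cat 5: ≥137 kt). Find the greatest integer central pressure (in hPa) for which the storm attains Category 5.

Category 5 begins at V = 137 kt.
Required ΔP = (137/5.66)^(1/0.657) = 24.205^1.522 ≈ 127.76 hPa.
P_c ≤ 1009 − 127.76 = 881.24, so the highest integer P_c is 881 hPa.

881 hPa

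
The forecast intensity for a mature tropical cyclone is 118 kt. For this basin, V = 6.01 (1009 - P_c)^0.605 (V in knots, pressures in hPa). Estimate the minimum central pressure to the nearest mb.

ΔP = (V / 6.01)^(1/0.605) = (118/6.01)^1.653.
118/6.01 = 19.634; 19.634^1.653 ≈ 137.15 mb.
P_c = 1009 − 137.15 = 871.85 ≈ 872 mb.

872 mb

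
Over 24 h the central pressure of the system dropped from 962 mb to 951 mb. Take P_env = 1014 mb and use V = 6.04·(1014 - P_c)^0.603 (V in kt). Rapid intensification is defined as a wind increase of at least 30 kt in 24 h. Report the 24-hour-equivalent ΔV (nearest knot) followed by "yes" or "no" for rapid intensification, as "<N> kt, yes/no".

V₁: ΔP = 52, V ≈ 6.04 × 52^0.603 ≈ 65.43 kt.
V₂: ΔP = 63, V ≈ 6.04 × 63^0.603 ≈ 73.46 kt.
ΔV over 24 h = 8.03 kt → 24 h equivalent = 8.03 × 24/24 ≈ 8.03 kt.
8 kt < 30 kt ⇒ not rapid intensification.

8 kt, no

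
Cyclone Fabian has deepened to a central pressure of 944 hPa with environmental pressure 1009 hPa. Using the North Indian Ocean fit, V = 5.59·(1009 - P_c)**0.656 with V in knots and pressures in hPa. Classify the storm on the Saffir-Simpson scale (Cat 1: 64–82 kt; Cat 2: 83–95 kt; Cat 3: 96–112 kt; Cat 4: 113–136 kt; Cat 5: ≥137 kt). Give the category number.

ΔP = 1009 − 944 = 65 hPa.
V ≈ 5.59 × 65^0.656 = 5.59 × 15.46 ≈ 86 kt.
86 kt falls in the Category 2 band.

2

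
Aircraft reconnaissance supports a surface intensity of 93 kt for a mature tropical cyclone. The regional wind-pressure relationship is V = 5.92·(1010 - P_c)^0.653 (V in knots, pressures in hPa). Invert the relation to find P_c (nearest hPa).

942 hPa

ΔP = (V / 5.92)^(1/0.653) = (93/5.92)^1.531.
93/5.92 = 15.709; 15.709^1.531 ≈ 67.89 hPa.
P_c = 1010 − 67.89 = 942.11 ≈ 942 hPa.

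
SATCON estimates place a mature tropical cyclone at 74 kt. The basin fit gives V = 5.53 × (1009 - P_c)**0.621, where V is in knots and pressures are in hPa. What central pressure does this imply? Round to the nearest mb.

ΔP = (V / 5.53)^(1/0.621) = (74/5.53)^1.610.
74/5.53 = 13.382; 13.382^1.610 ≈ 65.17 mb.
P_c = 1009 − 65.17 = 943.83 ≈ 944 mb.

944 mb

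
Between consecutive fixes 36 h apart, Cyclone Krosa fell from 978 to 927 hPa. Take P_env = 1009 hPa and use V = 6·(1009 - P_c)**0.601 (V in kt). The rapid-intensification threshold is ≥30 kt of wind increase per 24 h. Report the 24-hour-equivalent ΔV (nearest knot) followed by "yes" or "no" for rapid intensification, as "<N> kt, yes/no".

V₁: ΔP = 31, V ≈ 6 × 31^0.601 ≈ 47.26 kt.
V₂: ΔP = 82, V ≈ 6 × 82^0.601 ≈ 84.79 kt.
ΔV over 36 h = 37.53 kt → 24 h equivalent = 37.53 × 24/36 ≈ 25.02 kt.
25 kt < 30 kt ⇒ not rapid intensification.

25 kt, no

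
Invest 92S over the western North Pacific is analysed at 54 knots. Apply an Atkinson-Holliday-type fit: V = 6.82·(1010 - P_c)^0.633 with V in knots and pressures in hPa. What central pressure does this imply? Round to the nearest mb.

ΔP = (V / 6.82)^(1/0.633) = (54/6.82)^1.580.
54/6.82 = 7.918; 7.918^1.580 ≈ 26.28 mb.
P_c = 1010 − 26.28 = 983.72 ≈ 984 mb.

984 mb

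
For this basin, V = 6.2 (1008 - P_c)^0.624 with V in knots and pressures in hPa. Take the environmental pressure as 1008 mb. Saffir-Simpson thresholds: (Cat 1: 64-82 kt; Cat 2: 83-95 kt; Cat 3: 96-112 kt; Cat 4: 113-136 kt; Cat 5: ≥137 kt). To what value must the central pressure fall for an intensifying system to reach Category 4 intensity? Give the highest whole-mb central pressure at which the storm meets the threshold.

903 mb

Category 4 begins at V = 113 kt.
Required ΔP = (113/6.2)^(1/0.624) = 18.226^1.603 ≈ 104.79 mb.
P_c ≤ 1008 − 104.79 = 903.21, so the highest integer P_c is 903 mb.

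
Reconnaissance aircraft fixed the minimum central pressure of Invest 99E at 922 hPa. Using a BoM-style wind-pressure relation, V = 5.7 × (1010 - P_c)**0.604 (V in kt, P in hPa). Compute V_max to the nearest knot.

ΔP = 1010 − 922 = 88 hPa.
88^0.604 ≈ 14.944.
V ≈ 5.7 × 14.944 ≈ 85.2 kt.

85 kt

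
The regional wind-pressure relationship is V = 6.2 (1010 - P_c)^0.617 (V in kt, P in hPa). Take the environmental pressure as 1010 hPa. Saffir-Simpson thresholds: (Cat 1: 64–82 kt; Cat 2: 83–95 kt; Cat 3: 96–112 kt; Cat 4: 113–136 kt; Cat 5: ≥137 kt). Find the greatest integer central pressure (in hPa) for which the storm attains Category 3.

925 hPa

Category 3 begins at V = 96 kt.
Required ΔP = (96/6.2)^(1/0.617) = 15.484^1.621 ≈ 84.82 hPa.
P_c ≤ 1010 − 84.82 = 925.18, so the highest integer P_c is 925 hPa.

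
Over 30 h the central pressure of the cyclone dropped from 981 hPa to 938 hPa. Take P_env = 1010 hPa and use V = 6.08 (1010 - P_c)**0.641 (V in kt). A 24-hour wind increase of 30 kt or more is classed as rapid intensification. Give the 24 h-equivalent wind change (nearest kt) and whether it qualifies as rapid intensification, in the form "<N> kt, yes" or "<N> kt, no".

V₁: ΔP = 29, V ≈ 6.08 × 29^0.641 ≈ 52.64 kt.
V₂: ΔP = 72, V ≈ 6.08 × 72^0.641 ≈ 94.29 kt.
ΔV over 30 h = 41.65 kt → 24 h equivalent = 41.65 × 24/30 ≈ 33.32 kt.
33 kt ≥ 30 kt ⇒ rapid intensification.

33 kt, yes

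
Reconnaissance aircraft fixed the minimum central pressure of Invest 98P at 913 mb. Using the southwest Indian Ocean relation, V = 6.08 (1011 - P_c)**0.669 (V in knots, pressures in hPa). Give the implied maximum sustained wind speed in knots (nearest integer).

131 kt

ΔP = 1011 − 913 = 98 mb.
98^0.669 ≈ 21.485.
V ≈ 6.08 × 21.485 ≈ 130.6 kt.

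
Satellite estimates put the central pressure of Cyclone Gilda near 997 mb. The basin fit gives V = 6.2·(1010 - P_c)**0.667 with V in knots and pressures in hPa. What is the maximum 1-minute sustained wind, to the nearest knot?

ΔP = 1010 − 997 = 13 mb.
13^0.667 ≈ 5.534.
V ≈ 6.2 × 5.534 ≈ 34.3 kt.

34 kt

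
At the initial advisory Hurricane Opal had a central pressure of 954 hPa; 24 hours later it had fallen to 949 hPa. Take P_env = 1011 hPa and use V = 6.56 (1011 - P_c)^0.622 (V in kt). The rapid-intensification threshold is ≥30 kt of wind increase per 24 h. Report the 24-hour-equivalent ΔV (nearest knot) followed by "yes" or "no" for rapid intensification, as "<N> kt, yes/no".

4 kt, no

V₁: ΔP = 57, V ≈ 6.56 × 57^0.622 ≈ 81.11 kt.
V₂: ΔP = 62, V ≈ 6.56 × 62^0.622 ≈ 85.46 kt.
ΔV over 24 h = 4.35 kt → 24 h equivalent = 4.35 × 24/24 ≈ 4.35 kt.
4 kt < 30 kt ⇒ not rapid intensification.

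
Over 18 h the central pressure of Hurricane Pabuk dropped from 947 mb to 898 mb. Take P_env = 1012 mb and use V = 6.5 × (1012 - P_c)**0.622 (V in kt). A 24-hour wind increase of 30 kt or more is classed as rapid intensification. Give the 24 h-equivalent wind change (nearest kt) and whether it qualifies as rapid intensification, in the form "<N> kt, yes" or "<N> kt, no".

V₁: ΔP = 65, V ≈ 6.5 × 65^0.622 ≈ 87.21 kt.
V₂: ΔP = 114, V ≈ 6.5 × 114^0.622 ≈ 123.68 kt.
ΔV over 18 h = 36.47 kt → 24 h equivalent = 36.47 × 24/18 ≈ 48.63 kt.
49 kt ≥ 30 kt ⇒ rapid intensification.

49 kt, yes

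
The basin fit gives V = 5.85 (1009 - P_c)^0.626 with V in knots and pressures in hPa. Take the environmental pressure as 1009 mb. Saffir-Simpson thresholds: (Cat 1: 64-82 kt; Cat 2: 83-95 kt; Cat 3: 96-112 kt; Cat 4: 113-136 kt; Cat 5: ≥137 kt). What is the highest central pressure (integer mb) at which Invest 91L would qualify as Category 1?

Category 1 begins at V = 64 kt.
Required ΔP = (64/5.85)^(1/0.626) = 10.940^1.597 ≈ 45.69 mb.
P_c ≤ 1009 − 45.69 = 963.31, so the highest integer P_c is 963 mb.

963 mb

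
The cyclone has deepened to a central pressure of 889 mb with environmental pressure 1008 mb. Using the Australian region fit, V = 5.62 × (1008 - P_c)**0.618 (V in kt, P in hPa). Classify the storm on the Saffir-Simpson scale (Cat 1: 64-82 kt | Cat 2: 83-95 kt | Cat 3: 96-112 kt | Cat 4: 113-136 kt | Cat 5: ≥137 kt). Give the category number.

3

ΔP = 1008 − 889 = 119 mb.
V ≈ 5.62 × 119^0.618 = 5.62 × 19.17 ≈ 108 kt.
108 kt falls in the Category 3 band.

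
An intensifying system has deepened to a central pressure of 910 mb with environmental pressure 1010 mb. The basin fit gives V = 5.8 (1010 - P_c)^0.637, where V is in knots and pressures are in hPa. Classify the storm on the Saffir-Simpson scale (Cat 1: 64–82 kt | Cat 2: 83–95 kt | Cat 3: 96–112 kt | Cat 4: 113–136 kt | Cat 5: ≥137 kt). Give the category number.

ΔP = 1010 − 910 = 100 mb.
V ≈ 5.8 × 100^0.637 = 5.8 × 18.79 ≈ 109 kt.
109 kt falls in the Category 3 band.

3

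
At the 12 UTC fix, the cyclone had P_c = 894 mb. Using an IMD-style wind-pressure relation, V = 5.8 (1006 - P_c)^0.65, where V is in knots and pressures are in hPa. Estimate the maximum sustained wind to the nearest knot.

ΔP = 1006 − 894 = 112 mb.
112^0.65 ≈ 21.478.
V ≈ 5.8 × 21.478 ≈ 124.6 kt.

125 kt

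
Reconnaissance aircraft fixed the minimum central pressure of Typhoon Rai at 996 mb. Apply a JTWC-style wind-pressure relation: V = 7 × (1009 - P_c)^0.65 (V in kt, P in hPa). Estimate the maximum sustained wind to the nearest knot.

37 kt

ΔP = 1009 − 996 = 13 mb.
13^0.65 ≈ 5.297.
V ≈ 7 × 5.297 ≈ 37.1 kt.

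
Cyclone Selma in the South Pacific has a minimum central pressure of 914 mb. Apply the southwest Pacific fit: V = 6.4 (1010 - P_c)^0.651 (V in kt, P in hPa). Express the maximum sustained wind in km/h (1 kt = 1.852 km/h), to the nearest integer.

231 km/h

ΔP = 1010 − 914 = 96 mb.
V ≈ 6.4 × 96^0.651 = 6.4 × 19.519 ≈ 124.922 kt.
124.922 × 1.852 ≈ 231.36 km/h → 231 km/h.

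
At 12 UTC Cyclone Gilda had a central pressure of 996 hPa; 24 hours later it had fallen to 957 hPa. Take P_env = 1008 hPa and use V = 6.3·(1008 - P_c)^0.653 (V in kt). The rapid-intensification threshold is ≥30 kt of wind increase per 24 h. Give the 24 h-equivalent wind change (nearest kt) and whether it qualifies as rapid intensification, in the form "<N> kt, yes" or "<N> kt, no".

50 kt, yes

V₁: ΔP = 12, V ≈ 6.3 × 12^0.653 ≈ 31.92 kt.
V₂: ΔP = 51, V ≈ 6.3 × 51^0.653 ≈ 82.11 kt.
ΔV over 24 h = 50.19 kt → 24 h equivalent = 50.19 × 24/24 ≈ 50.19 kt.
50 kt ≥ 30 kt ⇒ rapid intensification.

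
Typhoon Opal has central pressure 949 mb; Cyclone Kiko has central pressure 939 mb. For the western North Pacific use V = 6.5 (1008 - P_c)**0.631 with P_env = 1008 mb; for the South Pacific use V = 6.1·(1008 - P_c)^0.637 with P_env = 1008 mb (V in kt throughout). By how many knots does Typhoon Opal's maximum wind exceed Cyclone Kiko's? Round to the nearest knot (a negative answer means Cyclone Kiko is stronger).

-5 kt

Typhoon Opal: ΔP = 59; V ≈ 6.5 × 59^0.631 ≈ 85.18 kt.
Cyclone Kiko: ΔP = 69; V ≈ 6.1 × 69^0.637 ≈ 90.51 kt.
Difference ≈ 85.18 − 90.51 = -5.33 → -5 kt.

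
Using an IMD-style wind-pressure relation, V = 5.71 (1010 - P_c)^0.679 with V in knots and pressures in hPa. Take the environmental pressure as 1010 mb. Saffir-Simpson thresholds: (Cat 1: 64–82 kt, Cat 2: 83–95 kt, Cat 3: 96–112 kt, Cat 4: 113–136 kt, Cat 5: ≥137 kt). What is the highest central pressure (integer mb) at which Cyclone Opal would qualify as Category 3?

Category 3 begins at V = 96 kt.
Required ΔP = (96/5.71)^(1/0.679) = 16.813^1.473 ≈ 63.84 mb.
P_c ≤ 1010 − 63.84 = 946.16, so the highest integer P_c is 946 mb.

946 mb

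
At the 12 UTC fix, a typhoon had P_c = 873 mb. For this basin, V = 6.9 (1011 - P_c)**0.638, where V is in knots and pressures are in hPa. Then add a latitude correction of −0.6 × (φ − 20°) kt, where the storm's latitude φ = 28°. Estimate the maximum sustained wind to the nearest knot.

155 kt

ΔP = 1011 − 873 = 138 mb.
138^0.638 ≈ 23.187.
V ≈ 6.9 × 23.187 ≈ 160.0 kt.
Latitude correction: −0.6 × (28 − 20) = -4.8 kt.
Corrected V ≈ 155.2 kt → 155 kt.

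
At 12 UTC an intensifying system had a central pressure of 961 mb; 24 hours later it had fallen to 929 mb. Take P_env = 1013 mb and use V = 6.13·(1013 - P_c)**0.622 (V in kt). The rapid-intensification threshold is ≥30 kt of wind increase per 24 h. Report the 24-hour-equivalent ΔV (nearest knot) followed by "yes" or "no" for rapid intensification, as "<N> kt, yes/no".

V₁: ΔP = 52, V ≈ 6.13 × 52^0.622 ≈ 71.58 kt.
V₂: ΔP = 84, V ≈ 6.13 × 84^0.622 ≈ 96.46 kt.
ΔV over 24 h = 24.88 kt → 24 h equivalent = 24.88 × 24/24 ≈ 24.88 kt.
25 kt < 30 kt ⇒ not rapid intensification.

25 kt, no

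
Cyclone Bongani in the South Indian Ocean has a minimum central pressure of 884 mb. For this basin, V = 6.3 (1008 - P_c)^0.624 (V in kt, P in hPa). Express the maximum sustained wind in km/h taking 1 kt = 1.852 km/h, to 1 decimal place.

ΔP = 1008 − 884 = 124 mb.
V ≈ 6.3 × 124^0.624 = 6.3 × 20.244 ≈ 127.537 kt.
127.537 × 1.852 ≈ 236.20 km/h → 236.2 km/h.

236.2 km/h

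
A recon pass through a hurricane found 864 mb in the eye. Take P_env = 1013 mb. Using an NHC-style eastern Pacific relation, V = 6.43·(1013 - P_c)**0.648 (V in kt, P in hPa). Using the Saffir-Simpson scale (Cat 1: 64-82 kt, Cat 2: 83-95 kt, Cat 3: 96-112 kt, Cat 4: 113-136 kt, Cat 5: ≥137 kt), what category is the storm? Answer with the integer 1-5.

5

ΔP = 1013 − 864 = 149 mb.
V ≈ 6.43 × 149^0.648 = 6.43 × 25.60 ≈ 165 kt.
165 kt falls in the Category 5 band.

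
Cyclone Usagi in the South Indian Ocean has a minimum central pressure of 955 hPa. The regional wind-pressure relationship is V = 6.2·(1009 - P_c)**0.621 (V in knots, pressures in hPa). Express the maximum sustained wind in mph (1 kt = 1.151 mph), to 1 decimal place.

85.0 mph

ΔP = 1009 − 955 = 54 hPa.
V ≈ 6.2 × 54^0.621 = 6.2 × 11.907 ≈ 73.826 kt.
73.826 × 1.151 ≈ 84.97 mph → 85.0 mph.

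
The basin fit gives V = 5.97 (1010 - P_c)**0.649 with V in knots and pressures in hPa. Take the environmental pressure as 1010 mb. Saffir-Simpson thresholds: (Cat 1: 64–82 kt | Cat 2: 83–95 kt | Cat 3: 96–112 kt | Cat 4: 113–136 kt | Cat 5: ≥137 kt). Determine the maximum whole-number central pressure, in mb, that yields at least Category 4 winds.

917 mb

Category 4 begins at V = 113 kt.
Required ΔP = (113/5.97)^(1/0.649) = 18.928^1.541 ≈ 92.85 mb.
P_c ≤ 1010 − 92.85 = 917.15, so the highest integer P_c is 917 mb.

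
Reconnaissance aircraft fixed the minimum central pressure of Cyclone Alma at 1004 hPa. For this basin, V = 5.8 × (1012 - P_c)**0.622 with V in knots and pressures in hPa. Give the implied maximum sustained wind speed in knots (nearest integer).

ΔP = 1012 − 1004 = 8 hPa.
8^0.622 ≈ 3.645.
V ≈ 5.8 × 3.645 ≈ 21.1 kt.

21 kt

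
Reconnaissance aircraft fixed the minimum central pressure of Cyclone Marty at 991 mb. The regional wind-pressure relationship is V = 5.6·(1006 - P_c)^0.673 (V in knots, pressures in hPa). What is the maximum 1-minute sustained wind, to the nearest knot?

35 kt

ΔP = 1006 − 991 = 15 mb.
15^0.673 ≈ 6.187.
V ≈ 5.6 × 6.187 ≈ 34.6 kt.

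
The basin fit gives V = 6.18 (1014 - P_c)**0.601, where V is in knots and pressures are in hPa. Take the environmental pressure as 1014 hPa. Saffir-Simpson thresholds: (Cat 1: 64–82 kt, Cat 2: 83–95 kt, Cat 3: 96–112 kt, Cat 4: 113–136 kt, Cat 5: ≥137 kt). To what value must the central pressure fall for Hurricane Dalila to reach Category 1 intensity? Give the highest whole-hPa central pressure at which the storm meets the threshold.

Category 1 begins at V = 64 kt.
Required ΔP = (64/6.18)^(1/0.601) = 10.356^1.664 ≈ 48.88 hPa.
P_c ≤ 1014 − 48.88 = 965.12, so the highest integer P_c is 965 hPa.

965 hPa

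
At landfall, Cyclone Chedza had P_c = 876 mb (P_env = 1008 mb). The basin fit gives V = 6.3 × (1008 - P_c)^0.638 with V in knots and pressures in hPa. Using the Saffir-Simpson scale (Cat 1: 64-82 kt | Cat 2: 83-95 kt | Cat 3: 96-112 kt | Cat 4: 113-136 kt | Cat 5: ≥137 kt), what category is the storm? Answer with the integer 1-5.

5

ΔP = 1008 − 876 = 132 mb.
V ≈ 6.3 × 132^0.638 = 6.3 × 22.54 ≈ 142 kt.
142 kt falls in the Category 5 band.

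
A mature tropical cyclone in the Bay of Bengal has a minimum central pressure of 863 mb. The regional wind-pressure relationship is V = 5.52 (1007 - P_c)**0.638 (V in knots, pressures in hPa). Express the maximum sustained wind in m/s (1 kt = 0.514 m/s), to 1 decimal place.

67.6 m/s

ΔP = 1007 − 863 = 144 mb.
V ≈ 5.52 × 144^0.638 = 5.52 × 23.825 ≈ 131.515 kt.
131.515 × 0.514 ≈ 67.60 m/s → 67.6 m/s.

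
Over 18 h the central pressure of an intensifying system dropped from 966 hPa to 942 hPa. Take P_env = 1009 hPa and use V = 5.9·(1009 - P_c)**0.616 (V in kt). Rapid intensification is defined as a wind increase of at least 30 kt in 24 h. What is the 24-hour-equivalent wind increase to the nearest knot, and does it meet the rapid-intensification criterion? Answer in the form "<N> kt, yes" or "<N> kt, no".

V₁: ΔP = 43, V ≈ 5.9 × 43^0.616 ≈ 59.85 kt.
V₂: ΔP = 67, V ≈ 5.9 × 67^0.616 ≈ 78.65 kt.
ΔV over 18 h = 18.80 kt → 24 h equivalent = 18.80 × 24/18 ≈ 25.07 kt.
25 kt < 30 kt ⇒ not rapid intensification.

25 kt, no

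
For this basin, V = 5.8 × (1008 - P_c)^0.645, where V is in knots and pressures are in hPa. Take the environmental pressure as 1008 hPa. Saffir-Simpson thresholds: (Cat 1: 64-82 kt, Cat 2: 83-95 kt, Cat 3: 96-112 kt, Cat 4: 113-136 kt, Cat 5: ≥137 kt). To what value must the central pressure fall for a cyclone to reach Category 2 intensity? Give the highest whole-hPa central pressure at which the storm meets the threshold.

Category 2 begins at V = 83 kt.
Required ΔP = (83/5.8)^(1/0.645) = 14.310^1.550 ≈ 61.90 hPa.
P_c ≤ 1008 − 61.90 = 946.10, so the highest integer P_c is 946 hPa.

946 hPa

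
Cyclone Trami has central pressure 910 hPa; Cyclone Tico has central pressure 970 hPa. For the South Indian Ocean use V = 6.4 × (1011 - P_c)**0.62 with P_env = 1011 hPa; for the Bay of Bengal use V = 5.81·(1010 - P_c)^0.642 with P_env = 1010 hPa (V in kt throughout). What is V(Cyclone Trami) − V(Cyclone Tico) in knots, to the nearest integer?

Cyclone Trami: ΔP = 101; V ≈ 6.4 × 101^0.62 ≈ 111.91 kt.
Cyclone Tico: ΔP = 40; V ≈ 5.81 × 40^0.642 ≈ 62.04 kt.
Difference ≈ 111.91 − 62.04 = 49.87 → 50 kt.

50 kt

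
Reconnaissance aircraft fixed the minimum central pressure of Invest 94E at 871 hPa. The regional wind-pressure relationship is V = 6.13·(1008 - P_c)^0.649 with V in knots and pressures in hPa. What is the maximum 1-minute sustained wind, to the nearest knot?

ΔP = 1008 − 871 = 137 hPa.
137^0.649 ≈ 24.363.
V ≈ 6.13 × 24.363 ≈ 149.3 kt.

149 kt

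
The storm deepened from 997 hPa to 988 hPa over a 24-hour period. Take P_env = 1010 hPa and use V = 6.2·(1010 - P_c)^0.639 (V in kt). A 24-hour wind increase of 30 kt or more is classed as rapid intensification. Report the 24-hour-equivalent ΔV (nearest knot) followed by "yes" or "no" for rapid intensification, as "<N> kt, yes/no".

V₁: ΔP = 13, V ≈ 6.2 × 13^0.639 ≈ 31.93 kt.
V₂: ΔP = 22, V ≈ 6.2 × 22^0.639 ≈ 44.69 kt.
ΔV over 24 h = 12.76 kt → 24 h equivalent = 12.76 × 24/24 ≈ 12.76 kt.
13 kt < 30 kt ⇒ not rapid intensification.

13 kt, no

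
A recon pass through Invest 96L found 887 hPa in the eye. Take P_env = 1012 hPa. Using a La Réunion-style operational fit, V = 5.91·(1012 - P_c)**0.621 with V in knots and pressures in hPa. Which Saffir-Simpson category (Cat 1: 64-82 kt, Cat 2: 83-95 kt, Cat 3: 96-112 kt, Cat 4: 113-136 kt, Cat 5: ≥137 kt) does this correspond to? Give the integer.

ΔP = 1012 − 887 = 125 hPa.
V ≈ 5.91 × 125^0.621 = 5.91 × 20.05 ≈ 119 kt.
119 kt falls in the Category 4 band.

4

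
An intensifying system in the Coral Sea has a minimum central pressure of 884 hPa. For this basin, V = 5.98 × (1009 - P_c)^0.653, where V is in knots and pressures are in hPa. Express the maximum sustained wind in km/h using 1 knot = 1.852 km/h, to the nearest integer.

259 km/h

ΔP = 1009 − 884 = 125 hPa.
V ≈ 5.98 × 125^0.653 = 5.98 × 23.404 ≈ 139.953 kt.
139.953 × 1.852 ≈ 259.19 km/h → 259 km/h.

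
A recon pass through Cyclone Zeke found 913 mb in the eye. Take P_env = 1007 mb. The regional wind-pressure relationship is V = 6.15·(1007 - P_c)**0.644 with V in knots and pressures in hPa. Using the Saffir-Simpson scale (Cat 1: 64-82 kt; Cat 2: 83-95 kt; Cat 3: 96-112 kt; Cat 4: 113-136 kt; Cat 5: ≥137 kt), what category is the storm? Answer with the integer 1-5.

ΔP = 1007 − 913 = 94 mb.
V ≈ 6.15 × 94^0.644 = 6.15 × 18.65 ≈ 115 kt.
115 kt falls in the Category 4 band.

4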